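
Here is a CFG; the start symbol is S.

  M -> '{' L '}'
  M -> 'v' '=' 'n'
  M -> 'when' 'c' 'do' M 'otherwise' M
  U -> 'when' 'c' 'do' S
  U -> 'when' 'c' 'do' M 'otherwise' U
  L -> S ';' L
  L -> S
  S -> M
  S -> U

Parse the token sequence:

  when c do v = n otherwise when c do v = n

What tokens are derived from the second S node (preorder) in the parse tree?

[S [U when c do [M v = n] otherwise [U when c do [S [M v = n]]]]]

v = n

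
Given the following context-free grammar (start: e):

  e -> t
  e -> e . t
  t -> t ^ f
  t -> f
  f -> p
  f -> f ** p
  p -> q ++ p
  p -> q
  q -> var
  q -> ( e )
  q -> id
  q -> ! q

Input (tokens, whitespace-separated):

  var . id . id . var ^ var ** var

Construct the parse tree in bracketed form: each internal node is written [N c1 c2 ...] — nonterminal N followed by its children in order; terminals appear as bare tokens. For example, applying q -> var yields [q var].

[e [e [e [e [t [f [p [q var]]]]] . [t [f [p [q id]]]]] . [t [f [p [q id]]]]] . [t [t [f [p [q var]]]] ^ [f [f [p [q var]]] ** [p [q var]]]]]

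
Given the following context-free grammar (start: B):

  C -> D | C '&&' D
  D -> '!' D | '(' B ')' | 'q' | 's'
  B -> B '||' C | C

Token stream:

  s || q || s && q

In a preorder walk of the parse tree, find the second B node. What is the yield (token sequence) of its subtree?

[B [B [B [C [D s]]] || [C [D q]]] || [C [C [D s]] && [D q]]]

s || q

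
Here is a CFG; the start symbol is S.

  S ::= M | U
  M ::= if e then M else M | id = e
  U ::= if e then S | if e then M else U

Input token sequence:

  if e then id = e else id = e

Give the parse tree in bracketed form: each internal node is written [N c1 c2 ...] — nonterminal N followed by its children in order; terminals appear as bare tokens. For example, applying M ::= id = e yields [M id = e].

[S [M if e then [M id = e] else [M id = e]]]

S
M
if e then M else M
if e then id = e else M
if e then id = e else id = e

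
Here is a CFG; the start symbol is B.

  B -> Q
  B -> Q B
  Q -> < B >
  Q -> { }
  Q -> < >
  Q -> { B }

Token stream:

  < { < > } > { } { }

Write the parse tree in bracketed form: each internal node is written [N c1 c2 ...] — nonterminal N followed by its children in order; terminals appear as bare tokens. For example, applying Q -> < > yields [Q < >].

[B [Q < [B [Q { [B [Q < >]] }]] >] [B [Q { }] [B [Q { }]]]]

B
Q B
< B > B
< Q > B
< { B } > B
< { Q } > B
< { < > } > B
< { < > } > Q B
< { < > } > { } B
< { < > } > { } Q
< { < > } > { } { }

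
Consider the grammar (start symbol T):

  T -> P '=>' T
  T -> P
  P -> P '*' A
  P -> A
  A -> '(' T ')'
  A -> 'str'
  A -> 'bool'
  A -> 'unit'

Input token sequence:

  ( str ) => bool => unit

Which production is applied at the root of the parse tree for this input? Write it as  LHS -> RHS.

T -> P '=>' T

[T [P [A ( [T [P [A str]]] )]] => [T [P [A bool]] => [T [P [A unit]]]]]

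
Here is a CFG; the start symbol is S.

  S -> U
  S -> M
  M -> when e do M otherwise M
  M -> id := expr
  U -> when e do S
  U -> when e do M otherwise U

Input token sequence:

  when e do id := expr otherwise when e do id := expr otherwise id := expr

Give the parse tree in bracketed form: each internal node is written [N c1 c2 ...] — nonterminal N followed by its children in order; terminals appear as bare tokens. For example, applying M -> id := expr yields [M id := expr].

S
M
when e do M otherwise M
when e do id := expr otherwise M
when e do id := expr otherwise when e do M otherwise M
when e do id := expr otherwise when e do id := expr otherwise M
when e do id := expr otherwise when e do id := expr otherwise id := expr

[S [M when e do [M id := expr] otherwise [M when e do [M id := expr] otherwise [M id := expr]]]]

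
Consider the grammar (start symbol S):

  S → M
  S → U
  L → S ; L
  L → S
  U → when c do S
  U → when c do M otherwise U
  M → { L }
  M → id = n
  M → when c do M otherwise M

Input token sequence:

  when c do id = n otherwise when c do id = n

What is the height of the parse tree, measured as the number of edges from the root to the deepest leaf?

[S [U when c do [M id = n] otherwise [U when c do [S [M id = n]]]]]

5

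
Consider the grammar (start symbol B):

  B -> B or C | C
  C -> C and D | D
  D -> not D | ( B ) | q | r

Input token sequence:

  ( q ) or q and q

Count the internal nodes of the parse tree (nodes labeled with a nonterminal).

11

[B [B [C [D ( [B [C [D q]]] )]]] or [C [C [D q]] and [D q]]]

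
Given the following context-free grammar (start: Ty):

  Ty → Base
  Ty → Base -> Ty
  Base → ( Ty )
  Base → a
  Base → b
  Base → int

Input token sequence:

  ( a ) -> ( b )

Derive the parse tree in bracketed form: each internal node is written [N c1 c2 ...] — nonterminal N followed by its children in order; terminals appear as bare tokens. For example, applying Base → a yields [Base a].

[Ty [Base ( [Ty [Base a]] )] -> [Ty [Base ( [Ty [Base b]] )]]]

Ty
Base -> Ty
( Ty ) -> Ty
( Base ) -> Ty
( a ) -> Ty
( a ) -> Base
( a ) -> ( Ty )
( a ) -> ( Base )
( a ) -> ( b )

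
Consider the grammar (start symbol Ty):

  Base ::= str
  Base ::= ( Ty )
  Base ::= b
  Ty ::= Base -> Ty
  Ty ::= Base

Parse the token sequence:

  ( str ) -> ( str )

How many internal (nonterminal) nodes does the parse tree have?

[Ty [Base ( [Ty [Base str]] )] -> [Ty [Base ( [Ty [Base str]] )]]]

8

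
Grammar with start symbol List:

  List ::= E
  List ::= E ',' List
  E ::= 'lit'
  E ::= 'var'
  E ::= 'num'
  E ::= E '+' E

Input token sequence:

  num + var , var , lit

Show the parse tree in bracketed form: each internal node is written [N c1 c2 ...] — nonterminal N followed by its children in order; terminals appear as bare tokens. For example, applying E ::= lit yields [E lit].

[List [E [E num] + [E var]] , [List [E var] , [List [E lit]]]]

List
E , List
E + E , List
num + E , List
num + var , List
num + var , E , List
num + var , var , List
num + var , var , E
num + var , var , lit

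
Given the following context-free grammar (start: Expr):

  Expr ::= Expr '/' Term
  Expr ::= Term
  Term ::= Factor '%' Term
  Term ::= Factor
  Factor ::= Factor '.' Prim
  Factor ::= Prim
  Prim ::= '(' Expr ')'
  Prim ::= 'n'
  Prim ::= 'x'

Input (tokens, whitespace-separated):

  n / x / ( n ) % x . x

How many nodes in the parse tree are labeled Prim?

6

[Expr [Expr [Expr [Term [Factor [Prim n]]]] / [Term [Factor [Prim x]]]] / [Term [Factor [Prim ( [Expr [Term [Factor [Prim n]]]] )]] % [Term [Factor [Factor [Prim x]] . [Prim x]]]]]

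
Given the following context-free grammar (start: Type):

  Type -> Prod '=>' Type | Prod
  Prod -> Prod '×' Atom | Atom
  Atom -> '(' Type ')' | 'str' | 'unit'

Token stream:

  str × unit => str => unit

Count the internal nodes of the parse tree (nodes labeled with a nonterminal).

[Type [Prod [Prod [Atom str]] × [Atom unit]] => [Type [Prod [Atom str]] => [Type [Prod [Atom unit]]]]]

11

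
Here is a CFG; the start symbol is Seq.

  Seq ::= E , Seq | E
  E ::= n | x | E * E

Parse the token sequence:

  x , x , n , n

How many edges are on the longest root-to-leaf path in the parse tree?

[Seq [E x] , [Seq [E x] , [Seq [E n] , [Seq [E n]]]]]

5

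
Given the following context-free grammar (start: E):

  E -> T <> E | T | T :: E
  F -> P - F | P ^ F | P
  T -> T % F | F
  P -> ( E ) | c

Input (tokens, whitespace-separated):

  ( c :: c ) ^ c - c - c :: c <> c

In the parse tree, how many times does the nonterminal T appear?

5

[E [T [F [P ( [E [T [F [P c]]] :: [E [T [F [P c]]]]] )] ^ [F [P c] - [F [P c] - [F [P c]]]]]] :: [E [T [F [P c]]] <> [E [T [F [P c]]]]]]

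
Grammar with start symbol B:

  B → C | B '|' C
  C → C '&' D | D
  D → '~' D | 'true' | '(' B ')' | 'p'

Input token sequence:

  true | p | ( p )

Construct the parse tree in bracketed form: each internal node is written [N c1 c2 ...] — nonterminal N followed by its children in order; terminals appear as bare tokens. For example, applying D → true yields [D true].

B
B | C
B | C | C
C | C | C
D | C | C
true | C | C
true | D | C
true | p | C
true | p | D
true | p | ( B )
true | p | ( C )
true | p | ( D )
true | p | ( p )

[B [B [B [C [D true]]] | [C [D p]]] | [C [D ( [B [C [D p]]] )]]]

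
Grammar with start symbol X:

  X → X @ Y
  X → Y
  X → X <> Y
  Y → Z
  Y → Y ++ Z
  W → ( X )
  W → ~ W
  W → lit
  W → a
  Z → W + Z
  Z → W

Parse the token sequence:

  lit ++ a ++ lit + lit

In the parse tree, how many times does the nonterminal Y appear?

[X [Y [Y [Y [Z [W lit]]] ++ [Z [W a]]] ++ [Z [W lit] + [Z [W lit]]]]]

3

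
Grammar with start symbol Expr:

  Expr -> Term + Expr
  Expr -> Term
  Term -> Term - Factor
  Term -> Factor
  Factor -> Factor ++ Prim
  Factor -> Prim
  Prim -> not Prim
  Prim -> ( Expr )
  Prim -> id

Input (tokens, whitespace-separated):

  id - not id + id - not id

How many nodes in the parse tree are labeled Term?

[Expr [Term [Term [Factor [Prim id]]] - [Factor [Prim not [Prim id]]]] + [Expr [Term [Term [Factor [Prim id]]] - [Factor [Prim not [Prim id]]]]]]

4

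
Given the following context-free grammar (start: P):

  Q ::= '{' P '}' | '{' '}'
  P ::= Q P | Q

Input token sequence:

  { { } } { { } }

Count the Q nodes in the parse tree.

[P [Q { [P [Q { }]] }] [P [Q { [P [Q { }]] }]]]

4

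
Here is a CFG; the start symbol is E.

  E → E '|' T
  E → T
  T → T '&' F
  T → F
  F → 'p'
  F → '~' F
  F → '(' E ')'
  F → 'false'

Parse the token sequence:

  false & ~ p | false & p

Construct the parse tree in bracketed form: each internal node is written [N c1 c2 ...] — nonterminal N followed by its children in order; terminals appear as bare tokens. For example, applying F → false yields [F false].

E
E | T
T | T
T & F | T
F & F | T
false & F | T
false & ~ F | T
false & ~ p | T
false & ~ p | T & F
false & ~ p | F & F
false & ~ p | false & F
false & ~ p | false & p

[E [E [T [T [F false]] & [F ~ [F p]]]] | [T [T [F false]] & [F p]]]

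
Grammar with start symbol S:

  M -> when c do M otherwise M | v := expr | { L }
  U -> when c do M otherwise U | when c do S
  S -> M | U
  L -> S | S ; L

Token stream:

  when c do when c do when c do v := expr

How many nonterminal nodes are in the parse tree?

[S [U when c do [S [U when c do [S [U when c do [S [M v := expr]]]]]]]]

8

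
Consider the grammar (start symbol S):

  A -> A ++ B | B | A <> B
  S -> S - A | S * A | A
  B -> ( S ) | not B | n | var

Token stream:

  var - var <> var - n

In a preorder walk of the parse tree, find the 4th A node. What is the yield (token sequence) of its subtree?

n

[S [S [S [A [B var]]] - [A [A [B var]] <> [B var]]] - [A [B n]]]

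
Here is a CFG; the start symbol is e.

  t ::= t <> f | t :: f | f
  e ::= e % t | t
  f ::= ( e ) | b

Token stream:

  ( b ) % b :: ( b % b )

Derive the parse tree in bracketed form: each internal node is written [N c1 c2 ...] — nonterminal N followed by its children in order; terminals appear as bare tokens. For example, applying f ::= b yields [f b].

[e [e [t [f ( [e [t [f b]]] )]]] % [t [t [f b]] :: [f ( [e [e [t [f b]]] % [t [f b]]] )]]]

e
e % t
t % t
f % t
( e ) % t
( t ) % t
( f ) % t
( b ) % t
( b ) % t :: f
( b ) % f :: f
( b ) % b :: f
( b ) % b :: ( e )
( b ) % b :: ( e % t )
( b ) % b :: ( t % t )
( b ) % b :: ( f % t )
( b ) % b :: ( b % t )
( b ) % b :: ( b % f )
( b ) % b :: ( b % b )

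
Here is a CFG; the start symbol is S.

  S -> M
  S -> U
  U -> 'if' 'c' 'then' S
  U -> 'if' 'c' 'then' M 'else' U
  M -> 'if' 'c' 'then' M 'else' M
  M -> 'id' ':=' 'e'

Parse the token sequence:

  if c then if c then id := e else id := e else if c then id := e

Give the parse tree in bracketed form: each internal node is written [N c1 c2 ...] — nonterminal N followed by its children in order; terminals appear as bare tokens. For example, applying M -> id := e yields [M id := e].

S
U
if c then M else U
if c then if c then M else M else U
if c then if c then id := e else M else U
if c then if c then id := e else id := e else U
if c then if c then id := e else id := e else if c then S
if c then if c then id := e else id := e else if c then M
if c then if c then id := e else id := e else if c then id := e

[S [U if c then [M if c then [M id := e] else [M id := e]] else [U if c then [S [M id := e]]]]]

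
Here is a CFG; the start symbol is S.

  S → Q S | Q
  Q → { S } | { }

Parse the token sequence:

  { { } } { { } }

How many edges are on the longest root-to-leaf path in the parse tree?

[S [Q { [S [Q { }]] }] [S [Q { [S [Q { }]] }]]]

5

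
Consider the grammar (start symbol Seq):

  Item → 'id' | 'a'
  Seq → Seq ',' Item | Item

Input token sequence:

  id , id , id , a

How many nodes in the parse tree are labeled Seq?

4

[Seq [Seq [Seq [Seq [Item id]] , [Item id]] , [Item id]] , [Item a]]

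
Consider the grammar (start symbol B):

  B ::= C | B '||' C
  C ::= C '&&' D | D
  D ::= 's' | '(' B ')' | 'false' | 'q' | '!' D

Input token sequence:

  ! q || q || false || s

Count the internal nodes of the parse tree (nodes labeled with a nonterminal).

[B [B [B [B [C [D ! [D q]]]] || [C [D q]]] || [C [D false]]] || [C [D s]]]

13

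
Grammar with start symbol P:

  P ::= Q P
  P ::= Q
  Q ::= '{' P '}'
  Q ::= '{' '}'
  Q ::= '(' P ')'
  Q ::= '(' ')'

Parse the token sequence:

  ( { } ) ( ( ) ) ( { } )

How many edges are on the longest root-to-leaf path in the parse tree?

[P [Q ( [P [Q { }]] )] [P [Q ( [P [Q ( )]] )] [P [Q ( [P [Q { }]] )]]]]

6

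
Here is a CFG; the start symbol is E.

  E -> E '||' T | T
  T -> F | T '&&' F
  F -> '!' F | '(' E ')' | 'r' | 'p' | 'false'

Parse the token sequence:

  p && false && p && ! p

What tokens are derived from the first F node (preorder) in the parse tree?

[E [T [T [T [T [F p]] && [F false]] && [F p]] && [F ! [F p]]]]

p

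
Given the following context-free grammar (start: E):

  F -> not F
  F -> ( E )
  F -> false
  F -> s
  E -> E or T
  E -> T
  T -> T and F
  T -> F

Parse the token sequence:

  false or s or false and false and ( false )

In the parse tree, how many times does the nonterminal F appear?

[E [E [E [T [F false]]] or [T [F s]]] or [T [T [T [F false]] and [F false]] and [F ( [E [T [F false]]] )]]]

6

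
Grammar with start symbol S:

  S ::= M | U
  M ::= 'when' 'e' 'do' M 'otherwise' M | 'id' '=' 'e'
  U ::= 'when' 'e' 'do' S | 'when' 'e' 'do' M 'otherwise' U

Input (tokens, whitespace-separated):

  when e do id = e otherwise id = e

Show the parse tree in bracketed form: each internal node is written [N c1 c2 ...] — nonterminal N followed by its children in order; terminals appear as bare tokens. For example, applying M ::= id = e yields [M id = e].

S
M
when e do M otherwise M
when e do id = e otherwise M
when e do id = e otherwise id = e

[S [M when e do [M id = e] otherwise [M id = e]]]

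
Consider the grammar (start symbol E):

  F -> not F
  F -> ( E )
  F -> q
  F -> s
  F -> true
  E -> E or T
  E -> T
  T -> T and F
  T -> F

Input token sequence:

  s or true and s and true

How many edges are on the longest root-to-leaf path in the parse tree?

5

[E [E [T [F s]]] or [T [T [T [F true]] and [F s]] and [F true]]]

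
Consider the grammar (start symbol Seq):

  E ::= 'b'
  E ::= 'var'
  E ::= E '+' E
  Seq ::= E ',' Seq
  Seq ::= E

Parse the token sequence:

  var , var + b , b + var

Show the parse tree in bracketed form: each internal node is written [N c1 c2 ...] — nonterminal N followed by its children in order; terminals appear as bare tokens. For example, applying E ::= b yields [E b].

[Seq [E var] , [Seq [E [E var] + [E b]] , [Seq [E [E b] + [E var]]]]]

Seq
E , Seq
var , Seq
var , E , Seq
var , E + E , Seq
var , var + E , Seq
var , var + b , Seq
var , var + b , E
var , var + b , E + E
var , var + b , b + E
var , var + b , b + var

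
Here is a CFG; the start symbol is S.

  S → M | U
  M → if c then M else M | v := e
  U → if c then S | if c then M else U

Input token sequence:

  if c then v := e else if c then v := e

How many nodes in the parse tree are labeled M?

[S [U if c then [M v := e] else [U if c then [S [M v := e]]]]]

2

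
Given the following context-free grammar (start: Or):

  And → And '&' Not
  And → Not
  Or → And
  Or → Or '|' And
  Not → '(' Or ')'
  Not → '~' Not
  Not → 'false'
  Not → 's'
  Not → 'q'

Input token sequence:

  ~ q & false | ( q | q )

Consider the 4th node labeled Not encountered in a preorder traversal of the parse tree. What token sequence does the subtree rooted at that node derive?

[Or [Or [And [And [Not ~ [Not q]]] & [Not false]]] | [And [Not ( [Or [Or [And [Not q]]] | [And [Not q]]] )]]]

( q | q )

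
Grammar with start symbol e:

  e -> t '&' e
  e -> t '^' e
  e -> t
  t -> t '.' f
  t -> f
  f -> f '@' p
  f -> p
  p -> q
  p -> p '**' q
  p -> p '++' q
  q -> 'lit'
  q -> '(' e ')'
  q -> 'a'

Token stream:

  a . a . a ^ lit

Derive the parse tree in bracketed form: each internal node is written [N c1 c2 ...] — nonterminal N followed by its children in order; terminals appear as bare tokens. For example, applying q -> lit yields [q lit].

e
t ^ e
t . f ^ e
t . f . f ^ e
f . f . f ^ e
p . f . f ^ e
q . f . f ^ e
a . f . f ^ e
a . p . f ^ e
a . q . f ^ e
a . a . f ^ e
a . a . p ^ e
a . a . q ^ e
a . a . a ^ e
a . a . a ^ t
a . a . a ^ f
a . a . a ^ p
a . a . a ^ q
a . a . a ^ lit

[e [t [t [t [f [p [q a]]]] . [f [p [q a]]]] . [f [p [q a]]]] ^ [e [t [f [p [q lit]]]]]]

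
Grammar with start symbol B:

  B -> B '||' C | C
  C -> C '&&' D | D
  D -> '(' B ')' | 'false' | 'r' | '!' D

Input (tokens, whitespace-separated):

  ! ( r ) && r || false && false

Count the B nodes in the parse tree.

[B [B [C [C [D ! [D ( [B [C [D r]]] )]]] && [D r]]] || [C [C [D false]] && [D false]]]

3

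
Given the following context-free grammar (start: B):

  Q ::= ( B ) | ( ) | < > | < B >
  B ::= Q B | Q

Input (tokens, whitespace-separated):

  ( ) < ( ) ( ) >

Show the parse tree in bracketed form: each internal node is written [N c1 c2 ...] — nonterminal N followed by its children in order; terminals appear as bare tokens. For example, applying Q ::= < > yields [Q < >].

[B [Q ( )] [B [Q < [B [Q ( )] [B [Q ( )]]] >]]]

B
Q B
( ) B
( ) Q
( ) < B >
( ) < Q B >
( ) < ( ) B >
( ) < ( ) Q >
( ) < ( ) ( ) >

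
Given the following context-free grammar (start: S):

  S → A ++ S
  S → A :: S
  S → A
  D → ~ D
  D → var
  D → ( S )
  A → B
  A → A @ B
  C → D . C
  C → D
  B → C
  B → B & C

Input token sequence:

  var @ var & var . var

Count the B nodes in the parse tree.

3

[S [A [A [B [C [D var]]]] @ [B [B [C [D var]]] & [C [D var] . [C [D var]]]]]]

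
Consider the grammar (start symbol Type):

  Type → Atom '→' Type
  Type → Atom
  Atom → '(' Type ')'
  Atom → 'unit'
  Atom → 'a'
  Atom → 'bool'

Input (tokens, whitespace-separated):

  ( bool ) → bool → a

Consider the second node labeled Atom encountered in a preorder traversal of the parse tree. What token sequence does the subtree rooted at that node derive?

bool

[Type [Atom ( [Type [Atom bool]] )] → [Type [Atom bool] → [Type [Atom a]]]]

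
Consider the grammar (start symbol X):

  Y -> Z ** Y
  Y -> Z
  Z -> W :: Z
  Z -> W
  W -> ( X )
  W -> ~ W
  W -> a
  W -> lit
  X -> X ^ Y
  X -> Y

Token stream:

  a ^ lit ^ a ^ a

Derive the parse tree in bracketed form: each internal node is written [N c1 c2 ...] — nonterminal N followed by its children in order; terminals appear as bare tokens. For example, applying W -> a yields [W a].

X
X ^ Y
X ^ Y ^ Y
X ^ Y ^ Y ^ Y
Y ^ Y ^ Y ^ Y
Z ^ Y ^ Y ^ Y
W ^ Y ^ Y ^ Y
a ^ Y ^ Y ^ Y
a ^ Z ^ Y ^ Y
a ^ W ^ Y ^ Y
a ^ lit ^ Y ^ Y
a ^ lit ^ Z ^ Y
a ^ lit ^ W ^ Y
a ^ lit ^ a ^ Y
a ^ lit ^ a ^ Z
a ^ lit ^ a ^ W
a ^ lit ^ a ^ a

[X [X [X [X [Y [Z [W a]]]] ^ [Y [Z [W lit]]]] ^ [Y [Z [W a]]]] ^ [Y [Z [W a]]]]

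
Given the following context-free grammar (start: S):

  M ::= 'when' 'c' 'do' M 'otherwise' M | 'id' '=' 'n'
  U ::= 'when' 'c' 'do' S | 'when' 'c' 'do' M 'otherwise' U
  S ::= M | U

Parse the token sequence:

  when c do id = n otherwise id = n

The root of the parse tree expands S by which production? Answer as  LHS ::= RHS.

[S [M when c do [M id = n] otherwise [M id = n]]]

S ::= M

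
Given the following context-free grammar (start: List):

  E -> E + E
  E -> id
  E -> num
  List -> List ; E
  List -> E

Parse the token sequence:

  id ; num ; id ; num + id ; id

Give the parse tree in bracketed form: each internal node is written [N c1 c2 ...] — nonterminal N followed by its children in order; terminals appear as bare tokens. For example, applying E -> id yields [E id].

List
List ; E
List ; E ; E
List ; E ; E ; E
List ; E ; E ; E ; E
E ; E ; E ; E ; E
id ; E ; E ; E ; E
id ; num ; E ; E ; E
id ; num ; id ; E ; E
id ; num ; id ; E + E ; E
id ; num ; id ; num + E ; E
id ; num ; id ; num + id ; E
id ; num ; id ; num + id ; id

[List [List [List [List [List [E id]] ; [E num]] ; [E id]] ; [E [E num] + [E id]]] ; [E id]]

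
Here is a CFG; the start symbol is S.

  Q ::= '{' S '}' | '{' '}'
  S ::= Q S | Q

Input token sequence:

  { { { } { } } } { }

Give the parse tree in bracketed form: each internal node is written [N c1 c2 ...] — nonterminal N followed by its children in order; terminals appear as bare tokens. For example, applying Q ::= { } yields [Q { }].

[S [Q { [S [Q { [S [Q { }] [S [Q { }]]] }]] }] [S [Q { }]]]

S
Q S
{ S } S
{ Q } S
{ { S } } S
{ { Q S } } S
{ { { } S } } S
{ { { } Q } } S
{ { { } { } } } S
{ { { } { } } } Q
{ { { } { } } } { }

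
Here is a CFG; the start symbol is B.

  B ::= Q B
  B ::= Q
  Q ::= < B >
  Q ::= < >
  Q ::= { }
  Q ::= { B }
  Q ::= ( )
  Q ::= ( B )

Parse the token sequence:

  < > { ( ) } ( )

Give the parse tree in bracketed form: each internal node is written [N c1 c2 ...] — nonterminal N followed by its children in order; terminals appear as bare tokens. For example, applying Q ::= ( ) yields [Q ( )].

[B [Q < >] [B [Q { [B [Q ( )]] }] [B [Q ( )]]]]

B
Q B
< > B
< > Q B
< > { B } B
< > { Q } B
< > { ( ) } B
< > { ( ) } Q
< > { ( ) } ( )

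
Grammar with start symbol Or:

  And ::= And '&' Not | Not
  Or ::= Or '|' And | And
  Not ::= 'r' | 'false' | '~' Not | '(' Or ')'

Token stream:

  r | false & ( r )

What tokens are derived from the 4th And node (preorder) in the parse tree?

r

[Or [Or [And [Not r]]] | [And [And [Not false]] & [Not ( [Or [And [Not r]]] )]]]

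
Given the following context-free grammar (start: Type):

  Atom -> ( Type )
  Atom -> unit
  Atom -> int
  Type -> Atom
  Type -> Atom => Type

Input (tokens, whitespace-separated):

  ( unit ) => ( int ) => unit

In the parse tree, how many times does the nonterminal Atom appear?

5

[Type [Atom ( [Type [Atom unit]] )] => [Type [Atom ( [Type [Atom int]] )] => [Type [Atom unit]]]]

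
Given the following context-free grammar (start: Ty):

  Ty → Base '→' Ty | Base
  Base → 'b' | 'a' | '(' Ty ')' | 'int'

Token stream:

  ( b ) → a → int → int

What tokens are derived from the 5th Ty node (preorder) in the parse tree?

int

[Ty [Base ( [Ty [Base b]] )] → [Ty [Base a] → [Ty [Base int] → [Ty [Base int]]]]]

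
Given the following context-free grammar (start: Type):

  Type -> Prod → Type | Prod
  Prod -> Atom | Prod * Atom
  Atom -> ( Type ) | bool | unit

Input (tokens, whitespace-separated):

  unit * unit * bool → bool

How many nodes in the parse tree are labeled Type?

[Type [Prod [Prod [Prod [Atom unit]] * [Atom unit]] * [Atom bool]] → [Type [Prod [Atom bool]]]]

2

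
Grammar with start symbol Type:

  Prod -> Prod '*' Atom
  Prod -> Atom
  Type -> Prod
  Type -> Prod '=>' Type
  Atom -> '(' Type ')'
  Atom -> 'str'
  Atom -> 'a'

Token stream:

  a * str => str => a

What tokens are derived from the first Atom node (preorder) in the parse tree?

[Type [Prod [Prod [Atom a]] * [Atom str]] => [Type [Prod [Atom str]] => [Type [Prod [Atom a]]]]]

a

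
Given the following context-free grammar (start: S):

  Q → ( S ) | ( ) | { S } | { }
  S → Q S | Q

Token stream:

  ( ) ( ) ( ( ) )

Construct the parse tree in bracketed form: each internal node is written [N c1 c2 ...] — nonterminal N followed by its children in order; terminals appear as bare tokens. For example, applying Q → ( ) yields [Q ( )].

S
Q S
( ) S
( ) Q S
( ) ( ) S
( ) ( ) Q
( ) ( ) ( S )
( ) ( ) ( Q )
( ) ( ) ( ( ) )

[S [Q ( )] [S [Q ( )] [S [Q ( [S [Q ( )]] )]]]]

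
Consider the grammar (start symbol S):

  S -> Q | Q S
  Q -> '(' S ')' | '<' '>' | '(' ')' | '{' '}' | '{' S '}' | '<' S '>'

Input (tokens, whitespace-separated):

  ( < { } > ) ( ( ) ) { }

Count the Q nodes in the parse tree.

6

[S [Q ( [S [Q < [S [Q { }]] >]] )] [S [Q ( [S [Q ( )]] )] [S [Q { }]]]]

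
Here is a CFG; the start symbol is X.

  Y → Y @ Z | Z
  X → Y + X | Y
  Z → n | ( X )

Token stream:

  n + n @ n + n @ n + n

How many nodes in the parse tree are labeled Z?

6

[X [Y [Z n]] + [X [Y [Y [Z n]] @ [Z n]] + [X [Y [Y [Z n]] @ [Z n]] + [X [Y [Z n]]]]]]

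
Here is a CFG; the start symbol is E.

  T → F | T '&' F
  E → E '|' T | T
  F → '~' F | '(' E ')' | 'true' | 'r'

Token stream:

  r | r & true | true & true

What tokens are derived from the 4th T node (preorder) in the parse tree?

true & true

[E [E [E [T [F r]]] | [T [T [F r]] & [F true]]] | [T [T [F true]] & [F true]]]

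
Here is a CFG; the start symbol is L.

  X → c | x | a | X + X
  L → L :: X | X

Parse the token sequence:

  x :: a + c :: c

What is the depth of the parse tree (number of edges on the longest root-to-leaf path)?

4

[L [L [L [X x]] :: [X [X a] + [X c]]] :: [X c]]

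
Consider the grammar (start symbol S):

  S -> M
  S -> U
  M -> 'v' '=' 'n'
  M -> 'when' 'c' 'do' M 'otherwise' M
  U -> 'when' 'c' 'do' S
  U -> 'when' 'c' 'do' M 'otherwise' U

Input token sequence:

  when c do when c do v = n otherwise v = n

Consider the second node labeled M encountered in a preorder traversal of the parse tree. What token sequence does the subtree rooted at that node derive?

v = n

[S [U when c do [S [M when c do [M v = n] otherwise [M v = n]]]]]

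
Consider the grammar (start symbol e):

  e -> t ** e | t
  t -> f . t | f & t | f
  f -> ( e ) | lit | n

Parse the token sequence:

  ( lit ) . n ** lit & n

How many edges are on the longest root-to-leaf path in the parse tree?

6

[e [t [f ( [e [t [f lit]]] )] . [t [f n]]] ** [e [t [f lit] & [t [f n]]]]]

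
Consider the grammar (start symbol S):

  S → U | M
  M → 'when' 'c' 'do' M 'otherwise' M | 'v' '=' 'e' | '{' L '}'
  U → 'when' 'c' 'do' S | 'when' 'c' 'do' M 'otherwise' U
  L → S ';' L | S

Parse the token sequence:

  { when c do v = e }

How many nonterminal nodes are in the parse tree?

7

[S [M { [L [S [U when c do [S [M v = e]]]]] }]]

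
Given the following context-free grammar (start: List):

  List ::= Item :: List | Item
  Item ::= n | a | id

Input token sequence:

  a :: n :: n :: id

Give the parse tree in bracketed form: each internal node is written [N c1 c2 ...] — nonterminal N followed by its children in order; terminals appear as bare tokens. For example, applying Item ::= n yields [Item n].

[List [Item a] :: [List [Item n] :: [List [Item n] :: [List [Item id]]]]]

List
Item :: List
a :: List
a :: Item :: List
a :: n :: List
a :: n :: Item :: List
a :: n :: n :: List
a :: n :: n :: Item
a :: n :: n :: id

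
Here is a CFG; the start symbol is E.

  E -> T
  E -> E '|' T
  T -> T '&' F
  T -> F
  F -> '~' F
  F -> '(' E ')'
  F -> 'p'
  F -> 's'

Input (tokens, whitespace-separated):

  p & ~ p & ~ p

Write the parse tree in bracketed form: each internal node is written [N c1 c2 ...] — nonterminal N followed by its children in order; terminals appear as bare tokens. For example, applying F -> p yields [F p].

[E [T [T [T [F p]] & [F ~ [F p]]] & [F ~ [F p]]]]

E
T
T & F
T & F & F
F & F & F
p & F & F
p & ~ F & F
p & ~ p & F
p & ~ p & ~ F
p & ~ p & ~ p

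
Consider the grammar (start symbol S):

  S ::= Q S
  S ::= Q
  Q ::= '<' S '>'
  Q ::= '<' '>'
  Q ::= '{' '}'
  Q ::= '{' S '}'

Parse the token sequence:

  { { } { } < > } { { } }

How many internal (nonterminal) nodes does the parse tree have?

[S [Q { [S [Q { }] [S [Q { }] [S [Q < >]]]] }] [S [Q { [S [Q { }]] }]]]

12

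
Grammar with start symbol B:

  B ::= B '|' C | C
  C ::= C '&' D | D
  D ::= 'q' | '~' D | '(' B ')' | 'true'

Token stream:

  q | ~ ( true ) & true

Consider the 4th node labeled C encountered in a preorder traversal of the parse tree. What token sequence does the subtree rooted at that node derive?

[B [B [C [D q]]] | [C [C [D ~ [D ( [B [C [D true]]] )]]] & [D true]]]

true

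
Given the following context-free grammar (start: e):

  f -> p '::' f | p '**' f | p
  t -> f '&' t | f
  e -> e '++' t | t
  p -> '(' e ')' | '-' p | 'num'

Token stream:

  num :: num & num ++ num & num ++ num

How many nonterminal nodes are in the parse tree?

[e [e [e [t [f [p num] :: [f [p num]]] & [t [f [p num]]]]] ++ [t [f [p num]] & [t [f [p num]]]]] ++ [t [f [p num]]]]

20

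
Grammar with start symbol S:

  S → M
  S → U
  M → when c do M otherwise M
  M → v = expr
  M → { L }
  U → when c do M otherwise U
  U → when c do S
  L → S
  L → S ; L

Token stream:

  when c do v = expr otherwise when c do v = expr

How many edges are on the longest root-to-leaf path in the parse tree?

[S [U when c do [M v = expr] otherwise [U when c do [S [M v = expr]]]]]

5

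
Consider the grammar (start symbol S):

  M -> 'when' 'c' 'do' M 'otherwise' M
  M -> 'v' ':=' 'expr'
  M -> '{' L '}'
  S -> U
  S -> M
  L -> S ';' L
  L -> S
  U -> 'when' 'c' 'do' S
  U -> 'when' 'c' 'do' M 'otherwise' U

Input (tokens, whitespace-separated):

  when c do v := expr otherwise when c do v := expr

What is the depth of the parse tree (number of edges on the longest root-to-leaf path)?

[S [U when c do [M v := expr] otherwise [U when c do [S [M v := expr]]]]]

5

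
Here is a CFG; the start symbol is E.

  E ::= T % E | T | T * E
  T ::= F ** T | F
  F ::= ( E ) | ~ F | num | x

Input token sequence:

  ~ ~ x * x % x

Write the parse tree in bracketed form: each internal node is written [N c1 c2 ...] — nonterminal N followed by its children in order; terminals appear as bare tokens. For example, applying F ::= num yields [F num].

E
T * E
F * E
~ F * E
~ ~ F * E
~ ~ x * E
~ ~ x * T % E
~ ~ x * F % E
~ ~ x * x % E
~ ~ x * x % T
~ ~ x * x % F
~ ~ x * x % x

[E [T [F ~ [F ~ [F x]]]] * [E [T [F x]] % [E [T [F x]]]]]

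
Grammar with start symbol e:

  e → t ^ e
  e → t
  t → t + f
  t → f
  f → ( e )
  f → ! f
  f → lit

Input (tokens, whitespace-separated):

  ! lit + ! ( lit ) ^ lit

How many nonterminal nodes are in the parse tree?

13

[e [t [t [f ! [f lit]]] + [f ! [f ( [e [t [f lit]]] )]]] ^ [e [t [f lit]]]]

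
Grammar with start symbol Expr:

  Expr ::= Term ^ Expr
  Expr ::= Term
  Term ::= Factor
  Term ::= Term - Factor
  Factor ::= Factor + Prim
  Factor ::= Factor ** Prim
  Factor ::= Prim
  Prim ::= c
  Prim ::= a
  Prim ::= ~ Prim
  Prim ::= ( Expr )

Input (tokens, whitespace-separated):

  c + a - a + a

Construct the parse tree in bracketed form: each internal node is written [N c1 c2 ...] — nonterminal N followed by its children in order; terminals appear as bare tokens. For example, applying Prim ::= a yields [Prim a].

Expr
Term
Term - Factor
Factor - Factor
Factor + Prim - Factor
Prim + Prim - Factor
c + Prim - Factor
c + a - Factor
c + a - Factor + Prim
c + a - Prim + Prim
c + a - a + Prim
c + a - a + a

[Expr [Term [Term [Factor [Factor [Prim c]] + [Prim a]]] - [Factor [Factor [Prim a]] + [Prim a]]]]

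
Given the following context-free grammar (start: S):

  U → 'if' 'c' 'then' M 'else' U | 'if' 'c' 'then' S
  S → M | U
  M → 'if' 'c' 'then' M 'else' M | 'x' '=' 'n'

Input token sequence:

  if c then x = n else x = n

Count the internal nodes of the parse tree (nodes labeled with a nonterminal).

[S [M if c then [M x = n] else [M x = n]]]

4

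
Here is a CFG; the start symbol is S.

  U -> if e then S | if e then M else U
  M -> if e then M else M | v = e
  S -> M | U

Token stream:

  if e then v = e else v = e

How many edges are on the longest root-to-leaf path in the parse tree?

3

[S [M if e then [M v = e] else [M v = e]]]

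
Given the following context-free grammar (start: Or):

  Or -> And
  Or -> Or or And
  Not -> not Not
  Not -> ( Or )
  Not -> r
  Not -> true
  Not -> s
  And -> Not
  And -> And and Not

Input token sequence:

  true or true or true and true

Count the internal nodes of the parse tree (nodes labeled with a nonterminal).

[Or [Or [Or [And [Not true]]] or [And [Not true]]] or [And [And [Not true]] and [Not true]]]

11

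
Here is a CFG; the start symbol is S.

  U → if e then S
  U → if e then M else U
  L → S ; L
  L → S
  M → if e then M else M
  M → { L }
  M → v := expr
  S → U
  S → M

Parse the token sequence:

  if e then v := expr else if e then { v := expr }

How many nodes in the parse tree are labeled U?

2

[S [U if e then [M v := expr] else [U if e then [S [M { [L [S [M v := expr]]] }]]]]]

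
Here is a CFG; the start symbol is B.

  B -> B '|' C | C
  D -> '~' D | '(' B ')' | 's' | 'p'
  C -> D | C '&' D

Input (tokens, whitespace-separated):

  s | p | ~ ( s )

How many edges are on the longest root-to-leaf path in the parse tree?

[B [B [B [C [D s]]] | [C [D p]]] | [C [D ~ [D ( [B [C [D s]]] )]]]]

7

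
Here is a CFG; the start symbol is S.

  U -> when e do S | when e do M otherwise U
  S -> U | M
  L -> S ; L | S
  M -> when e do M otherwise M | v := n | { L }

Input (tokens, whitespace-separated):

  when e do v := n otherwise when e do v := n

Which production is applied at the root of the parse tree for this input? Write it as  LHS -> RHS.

S -> U

[S [U when e do [M v := n] otherwise [U when e do [S [M v := n]]]]]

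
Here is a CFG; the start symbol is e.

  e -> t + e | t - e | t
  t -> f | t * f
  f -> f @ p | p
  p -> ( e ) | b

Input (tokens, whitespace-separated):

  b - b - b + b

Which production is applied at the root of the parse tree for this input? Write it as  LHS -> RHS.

[e [t [f [p b]]] - [e [t [f [p b]]] - [e [t [f [p b]]] + [e [t [f [p b]]]]]]]

e -> t - e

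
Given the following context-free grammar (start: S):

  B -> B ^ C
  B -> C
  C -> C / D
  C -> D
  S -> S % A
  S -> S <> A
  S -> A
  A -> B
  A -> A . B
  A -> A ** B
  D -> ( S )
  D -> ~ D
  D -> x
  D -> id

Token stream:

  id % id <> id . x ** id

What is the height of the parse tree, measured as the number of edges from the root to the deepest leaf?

[S [S [S [A [B [C [D id]]]]] % [A [B [C [D id]]]]] <> [A [A [A [B [C [D id]]]] . [B [C [D x]]]] ** [B [C [D id]]]]]

7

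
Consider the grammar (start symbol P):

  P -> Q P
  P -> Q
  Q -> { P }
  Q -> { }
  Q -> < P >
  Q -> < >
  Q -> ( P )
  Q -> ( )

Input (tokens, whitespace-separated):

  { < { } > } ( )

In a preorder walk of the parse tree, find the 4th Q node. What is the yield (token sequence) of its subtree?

( )

[P [Q { [P [Q < [P [Q { }]] >]] }] [P [Q ( )]]]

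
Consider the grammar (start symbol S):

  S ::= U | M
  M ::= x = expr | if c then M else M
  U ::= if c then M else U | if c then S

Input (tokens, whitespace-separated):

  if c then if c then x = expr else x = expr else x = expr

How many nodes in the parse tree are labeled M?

5

[S [M if c then [M if c then [M x = expr] else [M x = expr]] else [M x = expr]]]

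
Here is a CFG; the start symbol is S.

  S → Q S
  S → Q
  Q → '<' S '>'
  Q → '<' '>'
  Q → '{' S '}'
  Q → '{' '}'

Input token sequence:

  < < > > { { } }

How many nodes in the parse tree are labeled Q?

4

[S [Q < [S [Q < >]] >] [S [Q { [S [Q { }]] }]]]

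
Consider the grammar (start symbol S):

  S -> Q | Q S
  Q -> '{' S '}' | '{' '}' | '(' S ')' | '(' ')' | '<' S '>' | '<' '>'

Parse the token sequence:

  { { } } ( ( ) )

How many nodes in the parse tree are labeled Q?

[S [Q { [S [Q { }]] }] [S [Q ( [S [Q ( )]] )]]]

4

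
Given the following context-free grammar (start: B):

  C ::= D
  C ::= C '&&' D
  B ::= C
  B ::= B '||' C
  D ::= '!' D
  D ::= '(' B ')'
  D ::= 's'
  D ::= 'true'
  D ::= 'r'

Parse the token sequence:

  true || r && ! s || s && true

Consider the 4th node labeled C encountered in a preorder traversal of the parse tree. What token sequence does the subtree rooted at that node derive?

s && true

[B [B [B [C [D true]]] || [C [C [D r]] && [D ! [D s]]]] || [C [C [D s]] && [D true]]]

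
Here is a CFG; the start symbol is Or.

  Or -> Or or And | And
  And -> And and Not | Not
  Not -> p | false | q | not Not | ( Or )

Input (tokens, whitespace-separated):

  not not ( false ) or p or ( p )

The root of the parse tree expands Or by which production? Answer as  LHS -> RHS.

[Or [Or [Or [And [Not not [Not not [Not ( [Or [And [Not false]]] )]]]]] or [And [Not p]]] or [And [Not ( [Or [And [Not p]]] )]]]

Or -> Or or And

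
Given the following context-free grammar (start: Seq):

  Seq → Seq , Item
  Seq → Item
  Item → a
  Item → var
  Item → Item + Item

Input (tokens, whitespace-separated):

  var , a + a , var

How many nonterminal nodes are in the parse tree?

[Seq [Seq [Seq [Item var]] , [Item [Item a] + [Item a]]] , [Item var]]

8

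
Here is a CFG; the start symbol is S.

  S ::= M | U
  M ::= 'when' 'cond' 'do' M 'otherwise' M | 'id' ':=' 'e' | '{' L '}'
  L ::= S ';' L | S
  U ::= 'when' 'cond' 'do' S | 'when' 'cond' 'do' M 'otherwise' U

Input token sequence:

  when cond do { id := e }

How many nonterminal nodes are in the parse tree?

[S [U when cond do [S [M { [L [S [M id := e]]] }]]]]

7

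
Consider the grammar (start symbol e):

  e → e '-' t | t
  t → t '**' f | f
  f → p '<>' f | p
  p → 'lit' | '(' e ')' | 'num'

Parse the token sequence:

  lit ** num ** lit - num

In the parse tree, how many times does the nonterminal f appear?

4

[e [e [t [t [t [f [p lit]]] ** [f [p num]]] ** [f [p lit]]]] - [t [f [p num]]]]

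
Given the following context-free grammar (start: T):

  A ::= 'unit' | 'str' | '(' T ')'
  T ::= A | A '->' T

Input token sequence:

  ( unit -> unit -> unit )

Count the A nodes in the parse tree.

4

[T [A ( [T [A unit] -> [T [A unit] -> [T [A unit]]]] )]]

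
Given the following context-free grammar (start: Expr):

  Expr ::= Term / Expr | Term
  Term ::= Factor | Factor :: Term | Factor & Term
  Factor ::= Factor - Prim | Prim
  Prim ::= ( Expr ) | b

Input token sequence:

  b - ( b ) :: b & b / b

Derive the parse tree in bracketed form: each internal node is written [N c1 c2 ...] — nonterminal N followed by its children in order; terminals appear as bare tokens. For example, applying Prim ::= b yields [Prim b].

Expr
Term / Expr
Factor :: Term / Expr
Factor - Prim :: Term / Expr
Prim - Prim :: Term / Expr
b - Prim :: Term / Expr
b - ( Expr ) :: Term / Expr
b - ( Term ) :: Term / Expr
b - ( Factor ) :: Term / Expr
b - ( Prim ) :: Term / Expr
b - ( b ) :: Term / Expr
b - ( b ) :: Factor & Term / Expr
b - ( b ) :: Prim & Term / Expr
b - ( b ) :: b & Term / Expr
b - ( b ) :: b & Factor / Expr
b - ( b ) :: b & Prim / Expr
b - ( b ) :: b & b / Expr
b - ( b ) :: b & b / Term
b - ( b ) :: b & b / Factor
b - ( b ) :: b & b / Prim
b - ( b ) :: b & b / b

[Expr [Term [Factor [Factor [Prim b]] - [Prim ( [Expr [Term [Factor [Prim b]]]] )]] :: [Term [Factor [Prim b]] & [Term [Factor [Prim b]]]]] / [Expr [Term [Factor [Prim b]]]]]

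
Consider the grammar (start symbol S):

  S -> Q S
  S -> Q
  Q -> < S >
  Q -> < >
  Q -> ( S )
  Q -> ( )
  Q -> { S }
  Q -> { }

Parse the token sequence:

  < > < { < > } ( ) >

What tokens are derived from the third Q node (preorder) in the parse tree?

{ < > }

[S [Q < >] [S [Q < [S [Q { [S [Q < >]] }] [S [Q ( )]]] >]]]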